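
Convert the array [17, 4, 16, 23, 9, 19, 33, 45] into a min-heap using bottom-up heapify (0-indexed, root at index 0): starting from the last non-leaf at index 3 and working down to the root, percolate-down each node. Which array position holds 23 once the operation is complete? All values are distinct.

sift down from index 3: already satisfies heap property
sift down from index 2: already satisfies heap property
sift down from index 1: already satisfies heap property
sift down from index 0:
  17 vs smaller child 4 at index 1, swap → [4, 17, 16, 23, 9, 19, 33, 45]
  17 vs smaller child 9 at index 4, swap → [4, 9, 16, 23, 17, 19, 33, 45]
resulting array: [4, 9, 16, 23, 17, 19, 33, 45]

3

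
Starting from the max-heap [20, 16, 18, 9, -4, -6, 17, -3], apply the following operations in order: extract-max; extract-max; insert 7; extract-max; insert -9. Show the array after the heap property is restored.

[16, 9, 7, -3, -4, -6, -9]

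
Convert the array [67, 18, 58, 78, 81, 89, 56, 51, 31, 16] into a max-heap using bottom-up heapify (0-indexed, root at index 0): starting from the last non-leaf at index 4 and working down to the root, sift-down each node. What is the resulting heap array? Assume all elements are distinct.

[89, 81, 67, 78, 18, 58, 56, 51, 31, 16]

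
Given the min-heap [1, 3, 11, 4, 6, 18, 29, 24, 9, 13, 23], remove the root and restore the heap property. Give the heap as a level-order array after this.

remove root 1; move last element 23 to root → [23, 3, 11, 4, 6, 18, 29, 24, 9, 13]
23 vs smaller child 3 at index 1, swap → [3, 23, 11, 4, 6, 18, 29, 24, 9, 13]
23 vs smaller child 4 at index 3, swap → [3, 4, 11, 23, 6, 18, 29, 24, 9, 13]
23 vs smaller child 9 at index 8, swap → [3, 4, 11, 9, 6, 18, 29, 24, 23, 13]

[3, 4, 11, 9, 6, 18, 29, 24, 23, 13]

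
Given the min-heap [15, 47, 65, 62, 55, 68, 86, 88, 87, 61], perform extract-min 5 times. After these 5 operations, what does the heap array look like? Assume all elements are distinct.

extract-min #1 returns 15:
  remove root 15; move last element 61 to root → [61, 47, 65, 62, 55, 68, 86, 88, 87]
  61 vs smaller child 47 at index 1, swap → [47, 61, 65, 62, 55, 68, 86, 88, 87]
  61 vs smaller child 55 at index 4, swap → [47, 55, 65, 62, 61, 68, 86, 88, 87]
extract-min #2 returns 47:
  remove root 47; move last element 87 to root → [87, 55, 65, 62, 61, 68, 86, 88]
  87 vs smaller child 55 at index 1, swap → [55, 87, 65, 62, 61, 68, 86, 88]
  87 vs smaller child 61 at index 4, swap → [55, 61, 65, 62, 87, 68, 86, 88]
extract-min #3 returns 55:
  remove root 55; move last element 88 to root → [88, 61, 65, 62, 87, 68, 86]
  88 vs smaller child 61 at index 1, swap → [61, 88, 65, 62, 87, 68, 86]
  88 vs smaller child 62 at index 3, swap → [61, 62, 65, 88, 87, 68, 86]
extract-min #4 returns 61:
  remove root 61; move last element 86 to root → [86, 62, 65, 88, 87, 68]
  86 vs smaller child 62 at index 1, swap → [62, 86, 65, 88, 87, 68]
extract-min #5 returns 62:
  remove root 62; move last element 68 to root → [68, 86, 65, 88, 87]
  68 vs smaller child 65 at index 2, swap → [65, 86, 68, 88, 87]

[65, 86, 68, 88, 87]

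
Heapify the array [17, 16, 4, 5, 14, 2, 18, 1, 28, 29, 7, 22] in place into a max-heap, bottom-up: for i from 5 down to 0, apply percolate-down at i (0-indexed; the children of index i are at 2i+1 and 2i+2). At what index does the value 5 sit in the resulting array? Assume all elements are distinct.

sift down from index 5:
  2 vs only child 22 at index 11, swap → [17, 16, 4, 5, 14, 22, 18, 1, 28, 29, 7, 2]
sift down from index 4:
  14 vs larger child 29 at index 9, swap → [17, 16, 4, 5, 29, 22, 18, 1, 28, 14, 7, 2]
sift down from index 3:
  5 vs larger child 28 at index 8, swap → [17, 16, 4, 28, 29, 22, 18, 1, 5, 14, 7, 2]
sift down from index 2:
  4 vs larger child 22 at index 5, swap → [17, 16, 22, 28, 29, 4, 18, 1, 5, 14, 7, 2]
sift down from index 1:
  16 vs larger child 29 at index 4, swap → [17, 29, 22, 28, 16, 4, 18, 1, 5, 14, 7, 2]
sift down from index 0:
  17 vs larger child 29 at index 1, swap → [29, 17, 22, 28, 16, 4, 18, 1, 5, 14, 7, 2]
  17 vs larger child 28 at index 3, swap → [29, 28, 22, 17, 16, 4, 18, 1, 5, 14, 7, 2]
resulting array: [29, 28, 22, 17, 16, 4, 18, 1, 5, 14, 7, 2]

8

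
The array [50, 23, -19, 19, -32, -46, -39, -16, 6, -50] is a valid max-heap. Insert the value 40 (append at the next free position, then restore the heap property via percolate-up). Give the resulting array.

[50, 40, -19, 19, 23, -46, -39, -16, 6, -50, -32]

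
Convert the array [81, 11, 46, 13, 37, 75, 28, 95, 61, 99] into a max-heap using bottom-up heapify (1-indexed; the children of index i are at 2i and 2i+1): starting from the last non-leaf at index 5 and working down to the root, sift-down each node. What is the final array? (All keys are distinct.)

sift down from index 5:
  37 vs only child 99 at index 10, swap → [81, 11, 46, 13, 99, 75, 28, 95, 61, 37]
sift down from index 4:
  13 vs larger child 95 at index 8, swap → [81, 11, 46, 95, 99, 75, 28, 13, 61, 37]
sift down from index 3:
  46 vs larger child 75 at index 6, swap → [81, 11, 75, 95, 99, 46, 28, 13, 61, 37]
sift down from index 2:
  11 vs larger child 99 at index 5, swap → [81, 99, 75, 95, 11, 46, 28, 13, 61, 37]
  11 vs only child 37 at index 10, swap → [81, 99, 75, 95, 37, 46, 28, 13, 61, 11]
sift down from index 1:
  81 vs larger child 99 at index 2, swap → [99, 81, 75, 95, 37, 46, 28, 13, 61, 11]
  81 vs larger child 95 at index 4, swap → [99, 95, 75, 81, 37, 46, 28, 13, 61, 11]

[99, 95, 75, 81, 37, 46, 28, 13, 61, 11]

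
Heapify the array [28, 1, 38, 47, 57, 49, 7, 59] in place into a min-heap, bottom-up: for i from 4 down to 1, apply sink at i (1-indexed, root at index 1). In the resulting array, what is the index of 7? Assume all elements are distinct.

sift down from index 4: already satisfies heap property
sift down from index 3:
  38 vs smaller child 7 at index 7, swap → [28, 1, 7, 47, 57, 49, 38, 59]
sift down from index 2: already satisfies heap property
sift down from index 1:
  28 vs smaller child 1 at index 2, swap → [1, 28, 7, 47, 57, 49, 38, 59]
resulting array: [1, 28, 7, 47, 57, 49, 38, 59]

3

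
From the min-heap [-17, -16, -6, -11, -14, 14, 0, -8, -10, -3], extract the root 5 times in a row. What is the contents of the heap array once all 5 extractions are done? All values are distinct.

extract-min #1 returns -17:
  remove root -17; move last element -3 to root → [-3, -16, -6, -11, -14, 14, 0, -8, -10]
  -3 vs smaller child -16 at index 1, swap → [-16, -3, -6, -11, -14, 14, 0, -8, -10]
  -3 vs smaller child -14 at index 4, swap → [-16, -14, -6, -11, -3, 14, 0, -8, -10]
extract-min #2 returns -16:
  remove root -16; move last element -10 to root → [-10, -14, -6, -11, -3, 14, 0, -8]
  -10 vs smaller child -14 at index 1, swap → [-14, -10, -6, -11, -3, 14, 0, -8]
  -10 vs smaller child -11 at index 3, swap → [-14, -11, -6, -10, -3, 14, 0, -8]
extract-min #3 returns -14:
  remove root -14; move last element -8 to root → [-8, -11, -6, -10, -3, 14, 0]
  -8 vs smaller child -11 at index 1, swap → [-11, -8, -6, -10, -3, 14, 0]
  -8 vs smaller child -10 at index 3, swap → [-11, -10, -6, -8, -3, 14, 0]
extract-min #4 returns -11:
  remove root -11; move last element 0 to root → [0, -10, -6, -8, -3, 14]
  0 vs smaller child -10 at index 1, swap → [-10, 0, -6, -8, -3, 14]
  0 vs smaller child -8 at index 3, swap → [-10, -8, -6, 0, -3, 14]
extract-min #5 returns -10:
  remove root -10; move last element 14 to root → [14, -8, -6, 0, -3]
  14 vs smaller child -8 at index 1, swap → [-8, 14, -6, 0, -3]
  14 vs smaller child -3 at index 4, swap → [-8, -3, -6, 0, 14]

[-8, -3, -6, 0, 14]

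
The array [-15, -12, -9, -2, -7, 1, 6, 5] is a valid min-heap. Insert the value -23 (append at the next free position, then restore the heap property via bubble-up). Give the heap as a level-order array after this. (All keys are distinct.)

append -23 at index 8 → [-15, -12, -9, -2, -7, 1, 6, 5, -23]
-23 < parent -2 at index 3, swap → [-15, -12, -9, -23, -7, 1, 6, 5, -2]
-23 < parent -12 at index 1, swap → [-15, -23, -9, -12, -7, 1, 6, 5, -2]
-23 < parent -15 at index 0, swap → [-23, -15, -9, -12, -7, 1, 6, 5, -2]

[-23, -15, -9, -12, -7, 1, 6, 5, -2]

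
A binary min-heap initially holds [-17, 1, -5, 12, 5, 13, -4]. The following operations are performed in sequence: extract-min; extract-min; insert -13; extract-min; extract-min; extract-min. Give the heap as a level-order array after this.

[5, 12, 13]

extract-min → returns -17:
  remove root -17; move last element -4 to root → [-4, 1, -5, 12, 5, 13]
  -4 vs smaller child -5 at index 2, swap → [-5, 1, -4, 12, 5, 13]
extract-min → returns -5:
  remove root -5; move last element 13 to root → [13, 1, -4, 12, 5]
  13 vs smaller child -4 at index 2, swap → [-4, 1, 13, 12, 5]
insert -13:
  append -13 at index 5 → [-4, 1, 13, 12, 5, -13]
  -13 < parent 13 at index 2, swap → [-4, 1, -13, 12, 5, 13]
  -13 < parent -4 at index 0, swap → [-13, 1, -4, 12, 5, 13]
extract-min → returns -13:
  remove root -13; move last element 13 to root → [13, 1, -4, 12, 5]
  13 vs smaller child -4 at index 2, swap → [-4, 1, 13, 12, 5]
extract-min → returns -4:
  remove root -4; move last element 5 to root → [5, 1, 13, 12]
  5 vs smaller child 1 at index 1, swap → [1, 5, 13, 12]
extract-min → returns 1:
  remove root 1; move last element 12 to root → [12, 5, 13]
  12 vs smaller child 5 at index 1, swap → [5, 12, 13]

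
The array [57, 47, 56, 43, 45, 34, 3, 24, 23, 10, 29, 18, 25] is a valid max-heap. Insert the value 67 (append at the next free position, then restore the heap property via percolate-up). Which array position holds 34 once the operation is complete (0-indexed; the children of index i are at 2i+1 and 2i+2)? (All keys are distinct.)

append 67 at index 13 → [57, 47, 56, 43, 45, 34, 3, 24, 23, 10, 29, 18, 25, 67]
67 > parent 3 at index 6, swap → [57, 47, 56, 43, 45, 34, 67, 24, 23, 10, 29, 18, 25, 3]
67 > parent 56 at index 2, swap → [57, 47, 67, 43, 45, 34, 56, 24, 23, 10, 29, 18, 25, 3]
67 > parent 57 at index 0, swap → [67, 47, 57, 43, 45, 34, 56, 24, 23, 10, 29, 18, 25, 3]
resulting array: [67, 47, 57, 43, 45, 34, 56, 24, 23, 10, 29, 18, 25, 3]

5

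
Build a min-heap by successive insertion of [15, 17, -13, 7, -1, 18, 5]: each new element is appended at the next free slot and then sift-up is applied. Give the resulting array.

[-13, -1, 5, 17, 7, 18, 15]

Insert 15:
  append 15 at index 0 → [15] (no swap needed)
Insert 17:
  append 17 at index 1 → [15, 17] (no swap needed)
Insert -13:
  append -13 at index 2 → [15, 17, -13]
  -13 < parent 15 at index 0, swap → [-13, 17, 15]
Insert 7:
  append 7 at index 3 → [-13, 17, 15, 7]
  7 < parent 17 at index 1, swap → [-13, 7, 15, 17]
Insert -1:
  append -1 at index 4 → [-13, 7, 15, 17, -1]
  -1 < parent 7 at index 1, swap → [-13, -1, 15, 17, 7]
Insert 18:
  append 18 at index 5 → [-13, -1, 15, 17, 7, 18] (no swap needed)
Insert 5:
  append 5 at index 6 → [-13, -1, 15, 17, 7, 18, 5]
  5 < parent 15 at index 2, swap → [-13, -1, 5, 17, 7, 18, 15]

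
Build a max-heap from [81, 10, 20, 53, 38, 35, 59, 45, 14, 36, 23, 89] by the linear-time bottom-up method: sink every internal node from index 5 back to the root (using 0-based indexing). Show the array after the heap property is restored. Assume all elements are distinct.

sift down from index 5:
  35 vs only child 89 at index 11, swap → [81, 10, 20, 53, 38, 89, 59, 45, 14, 36, 23, 35]
sift down from index 4: already satisfies heap property
sift down from index 3: already satisfies heap property
sift down from index 2:
  20 vs larger child 89 at index 5, swap → [81, 10, 89, 53, 38, 20, 59, 45, 14, 36, 23, 35]
  20 vs only child 35 at index 11, swap → [81, 10, 89, 53, 38, 35, 59, 45, 14, 36, 23, 20]
sift down from index 1:
  10 vs larger child 53 at index 3, swap → [81, 53, 89, 10, 38, 35, 59, 45, 14, 36, 23, 20]
  10 vs larger child 45 at index 7, swap → [81, 53, 89, 45, 38, 35, 59, 10, 14, 36, 23, 20]
sift down from index 0:
  81 vs larger child 89 at index 2, swap → [89, 53, 81, 45, 38, 35, 59, 10, 14, 36, 23, 20]

[89, 53, 81, 45, 38, 35, 59, 10, 14, 36, 23, 20]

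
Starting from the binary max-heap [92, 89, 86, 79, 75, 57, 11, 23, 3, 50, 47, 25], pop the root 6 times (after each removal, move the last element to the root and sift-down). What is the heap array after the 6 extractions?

[50, 25, 47, 11, 3, 23]

extract-max #1 returns 92:
  remove root 92; move last element 25 to root → [25, 89, 86, 79, 75, 57, 11, 23, 3, 50, 47]
  25 vs larger child 89 at index 1, swap → [89, 25, 86, 79, 75, 57, 11, 23, 3, 50, 47]
  25 vs larger child 79 at index 3, swap → [89, 79, 86, 25, 75, 57, 11, 23, 3, 50, 47]
extract-max #2 returns 89:
  remove root 89; move last element 47 to root → [47, 79, 86, 25, 75, 57, 11, 23, 3, 50]
  47 vs larger child 86 at index 2, swap → [86, 79, 47, 25, 75, 57, 11, 23, 3, 50]
  47 vs larger child 57 at index 5, swap → [86, 79, 57, 25, 75, 47, 11, 23, 3, 50]
extract-max #3 returns 86:
  remove root 86; move last element 50 to root → [50, 79, 57, 25, 75, 47, 11, 23, 3]
  50 vs larger child 79 at index 1, swap → [79, 50, 57, 25, 75, 47, 11, 23, 3]
  50 vs larger child 75 at index 4, swap → [79, 75, 57, 25, 50, 47, 11, 23, 3]
extract-max #4 returns 79:
  remove root 79; move last element 3 to root → [3, 75, 57, 25, 50, 47, 11, 23]
  3 vs larger child 75 at index 1, swap → [75, 3, 57, 25, 50, 47, 11, 23]
  3 vs larger child 50 at index 4, swap → [75, 50, 57, 25, 3, 47, 11, 23]
extract-max #5 returns 75:
  remove root 75; move last element 23 to root → [23, 50, 57, 25, 3, 47, 11]
  23 vs larger child 57 at index 2, swap → [57, 50, 23, 25, 3, 47, 11]
  23 vs larger child 47 at index 5, swap → [57, 50, 47, 25, 3, 23, 11]
extract-max #6 returns 57:
  remove root 57; move last element 11 to root → [11, 50, 47, 25, 3, 23]
  11 vs larger child 50 at index 1, swap → [50, 11, 47, 25, 3, 23]
  11 vs larger child 25 at index 3, swap → [50, 25, 47, 11, 3, 23]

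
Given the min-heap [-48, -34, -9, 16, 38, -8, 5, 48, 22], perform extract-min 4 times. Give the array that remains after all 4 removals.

[5, 16, 48, 22, 38]

extract-min #1 returns -48:
  remove root -48; move last element 22 to root → [22, -34, -9, 16, 38, -8, 5, 48]
  22 vs smaller child -34 at index 1, swap → [-34, 22, -9, 16, 38, -8, 5, 48]
  22 vs smaller child 16 at index 3, swap → [-34, 16, -9, 22, 38, -8, 5, 48]
extract-min #2 returns -34:
  remove root -34; move last element 48 to root → [48, 16, -9, 22, 38, -8, 5]
  48 vs smaller child -9 at index 2, swap → [-9, 16, 48, 22, 38, -8, 5]
  48 vs smaller child -8 at index 5, swap → [-9, 16, -8, 22, 38, 48, 5]
extract-min #3 returns -9:
  remove root -9; move last element 5 to root → [5, 16, -8, 22, 38, 48]
  5 vs smaller child -8 at index 2, swap → [-8, 16, 5, 22, 38, 48]
extract-min #4 returns -8:
  remove root -8; move last element 48 to root → [48, 16, 5, 22, 38]
  48 vs smaller child 5 at index 2, swap → [5, 16, 48, 22, 38]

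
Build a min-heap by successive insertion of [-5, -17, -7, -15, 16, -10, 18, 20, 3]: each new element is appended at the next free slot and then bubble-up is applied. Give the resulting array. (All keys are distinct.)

[-17, -15, -10, -5, 16, -7, 18, 20, 3]

Insert -5:
  append -5 at index 0 → [-5] (no swap needed)
Insert -17:
  append -17 at index 1 → [-5, -17]
  -17 < parent -5 at index 0, swap → [-17, -5]
Insert -7:
  append -7 at index 2 → [-17, -5, -7] (no swap needed)
Insert -15:
  append -15 at index 3 → [-17, -5, -7, -15]
  -15 < parent -5 at index 1, swap → [-17, -15, -7, -5]
Insert 16:
  append 16 at index 4 → [-17, -15, -7, -5, 16] (no swap needed)
Insert -10:
  append -10 at index 5 → [-17, -15, -7, -5, 16, -10]
  -10 < parent -7 at index 2, swap → [-17, -15, -10, -5, 16, -7]
Insert 18:
  append 18 at index 6 → [-17, -15, -10, -5, 16, -7, 18] (no swap needed)
Insert 20:
  append 20 at index 7 → [-17, -15, -10, -5, 16, -7, 18, 20] (no swap needed)
Insert 3:
  append 3 at index 8 → [-17, -15, -10, -5, 16, -7, 18, 20, 3] (no swap needed)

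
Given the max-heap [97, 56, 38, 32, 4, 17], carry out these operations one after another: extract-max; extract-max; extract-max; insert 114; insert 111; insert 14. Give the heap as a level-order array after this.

extract-max → returns 97:
  remove root 97; move last element 17 to root → [17, 56, 38, 32, 4]
  17 vs larger child 56 at index 1, swap → [56, 17, 38, 32, 4]
  17 vs larger child 32 at index 3, swap → [56, 32, 38, 17, 4]
extract-max → returns 56:
  remove root 56; move last element 4 to root → [4, 32, 38, 17]
  4 vs larger child 38 at index 2, swap → [38, 32, 4, 17]
extract-max → returns 38:
  remove root 38; move last element 17 to root → [17, 32, 4]
  17 vs larger child 32 at index 1, swap → [32, 17, 4]
insert 114:
  append 114 at index 3 → [32, 17, 4, 114]
  114 > parent 17 at index 1, swap → [32, 114, 4, 17]
  114 > parent 32 at index 0, swap → [114, 32, 4, 17]
insert 111:
  append 111 at index 4 → [114, 32, 4, 17, 111]
  111 > parent 32 at index 1, swap → [114, 111, 4, 17, 32]
insert 14:
  append 14 at index 5 → [114, 111, 4, 17, 32, 14]
  14 > parent 4 at index 2, swap → [114, 111, 14, 17, 32, 4]

[114, 111, 14, 17, 32, 4]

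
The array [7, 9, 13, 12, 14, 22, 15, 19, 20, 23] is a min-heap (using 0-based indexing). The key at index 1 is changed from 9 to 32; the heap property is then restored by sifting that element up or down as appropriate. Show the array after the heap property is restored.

[7, 12, 13, 19, 14, 22, 15, 32, 20, 23]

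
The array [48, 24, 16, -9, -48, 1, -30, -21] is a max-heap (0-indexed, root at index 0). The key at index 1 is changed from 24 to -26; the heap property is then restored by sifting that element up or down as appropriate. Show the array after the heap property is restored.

set index 1 from 24 to -26 → [48, -26, 16, -9, -48, 1, -30, -21]
-26 vs larger child -9 at index 3, swap → [48, -9, 16, -26, -48, 1, -30, -21]
-26 vs only child -21 at index 7, swap → [48, -9, 16, -21, -48, 1, -30, -26]

[48, -9, 16, -21, -48, 1, -30, -26]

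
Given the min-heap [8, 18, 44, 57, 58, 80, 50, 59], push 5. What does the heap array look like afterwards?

append 5 at index 8 → [8, 18, 44, 57, 58, 80, 50, 59, 5]
5 < parent 57 at index 3, swap → [8, 18, 44, 5, 58, 80, 50, 59, 57]
5 < parent 18 at index 1, swap → [8, 5, 44, 18, 58, 80, 50, 59, 57]
5 < parent 8 at index 0, swap → [5, 8, 44, 18, 58, 80, 50, 59, 57]

[5, 8, 44, 18, 58, 80, 50, 59, 57]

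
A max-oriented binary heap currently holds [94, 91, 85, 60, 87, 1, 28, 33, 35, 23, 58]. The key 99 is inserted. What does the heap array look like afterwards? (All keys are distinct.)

[99, 91, 94, 60, 87, 85, 28, 33, 35, 23, 58, 1]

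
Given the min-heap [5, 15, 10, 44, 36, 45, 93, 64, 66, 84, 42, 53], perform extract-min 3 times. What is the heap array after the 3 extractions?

[36, 42, 45, 44, 84, 53, 93, 64, 66]

extract-min #1 returns 5:
  remove root 5; move last element 53 to root → [53, 15, 10, 44, 36, 45, 93, 64, 66, 84, 42]
  53 vs smaller child 10 at index 2, swap → [10, 15, 53, 44, 36, 45, 93, 64, 66, 84, 42]
  53 vs smaller child 45 at index 5, swap → [10, 15, 45, 44, 36, 53, 93, 64, 66, 84, 42]
extract-min #2 returns 10:
  remove root 10; move last element 42 to root → [42, 15, 45, 44, 36, 53, 93, 64, 66, 84]
  42 vs smaller child 15 at index 1, swap → [15, 42, 45, 44, 36, 53, 93, 64, 66, 84]
  42 vs smaller child 36 at index 4, swap → [15, 36, 45, 44, 42, 53, 93, 64, 66, 84]
extract-min #3 returns 15:
  remove root 15; move last element 84 to root → [84, 36, 45, 44, 42, 53, 93, 64, 66]
  84 vs smaller child 36 at index 1, swap → [36, 84, 45, 44, 42, 53, 93, 64, 66]
  84 vs smaller child 42 at index 4, swap → [36, 42, 45, 44, 84, 53, 93, 64, 66]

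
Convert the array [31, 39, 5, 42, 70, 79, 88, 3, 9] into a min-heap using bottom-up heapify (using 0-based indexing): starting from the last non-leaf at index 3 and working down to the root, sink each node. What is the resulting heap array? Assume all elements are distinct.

sift down from index 3:
  42 vs smaller child 3 at index 7, swap → [31, 39, 5, 3, 70, 79, 88, 42, 9]
sift down from index 2: already satisfies heap property
sift down from index 1:
  39 vs smaller child 3 at index 3, swap → [31, 3, 5, 39, 70, 79, 88, 42, 9]
  39 vs smaller child 9 at index 8, swap → [31, 3, 5, 9, 70, 79, 88, 42, 39]
sift down from index 0:
  31 vs smaller child 3 at index 1, swap → [3, 31, 5, 9, 70, 79, 88, 42, 39]
  31 vs smaller child 9 at index 3, swap → [3, 9, 5, 31, 70, 79, 88, 42, 39]

[3, 9, 5, 31, 70, 79, 88, 42, 39]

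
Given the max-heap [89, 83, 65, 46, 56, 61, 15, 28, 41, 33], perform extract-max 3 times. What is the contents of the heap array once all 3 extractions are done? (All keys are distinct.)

extract-max #1 returns 89:
  remove root 89; move last element 33 to root → [33, 83, 65, 46, 56, 61, 15, 28, 41]
  33 vs larger child 83 at index 1, swap → [83, 33, 65, 46, 56, 61, 15, 28, 41]
  33 vs larger child 56 at index 4, swap → [83, 56, 65, 46, 33, 61, 15, 28, 41]
extract-max #2 returns 83:
  remove root 83; move last element 41 to root → [41, 56, 65, 46, 33, 61, 15, 28]
  41 vs larger child 65 at index 2, swap → [65, 56, 41, 46, 33, 61, 15, 28]
  41 vs larger child 61 at index 5, swap → [65, 56, 61, 46, 33, 41, 15, 28]
extract-max #3 returns 65:
  remove root 65; move last element 28 to root → [28, 56, 61, 46, 33, 41, 15]
  28 vs larger child 61 at index 2, swap → [61, 56, 28, 46, 33, 41, 15]
  28 vs larger child 41 at index 5, swap → [61, 56, 41, 46, 33, 28, 15]

[61, 56, 41, 46, 33, 28, 15]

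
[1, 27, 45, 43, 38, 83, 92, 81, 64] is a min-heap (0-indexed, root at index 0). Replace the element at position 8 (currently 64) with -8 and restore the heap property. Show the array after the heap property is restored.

set index 8 from 64 to -8 → [1, 27, 45, 43, 38, 83, 92, 81, -8]
-8 < parent 43 at index 3, swap → [1, 27, 45, -8, 38, 83, 92, 81, 43]
-8 < parent 27 at index 1, swap → [1, -8, 45, 27, 38, 83, 92, 81, 43]
-8 < parent 1 at index 0, swap → [-8, 1, 45, 27, 38, 83, 92, 81, 43]

[-8, 1, 45, 27, 38, 83, 92, 81, 43]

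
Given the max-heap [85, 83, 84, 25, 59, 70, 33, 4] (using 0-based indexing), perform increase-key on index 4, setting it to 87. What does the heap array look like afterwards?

[87, 85, 84, 25, 83, 70, 33, 4]

set index 4 from 59 to 87 → [85, 83, 84, 25, 87, 70, 33, 4]
87 > parent 83 at index 1, swap → [85, 87, 84, 25, 83, 70, 33, 4]
87 > parent 85 at index 0, swap → [87, 85, 84, 25, 83, 70, 33, 4]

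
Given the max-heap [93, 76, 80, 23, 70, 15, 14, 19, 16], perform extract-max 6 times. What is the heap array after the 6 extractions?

[16, 15, 14]

extract-max #1 returns 93:
  remove root 93; move last element 16 to root → [16, 76, 80, 23, 70, 15, 14, 19]
  16 vs larger child 80 at index 2, swap → [80, 76, 16, 23, 70, 15, 14, 19]
extract-max #2 returns 80:
  remove root 80; move last element 19 to root → [19, 76, 16, 23, 70, 15, 14]
  19 vs larger child 76 at index 1, swap → [76, 19, 16, 23, 70, 15, 14]
  19 vs larger child 70 at index 4, swap → [76, 70, 16, 23, 19, 15, 14]
extract-max #3 returns 76:
  remove root 76; move last element 14 to root → [14, 70, 16, 23, 19, 15]
  14 vs larger child 70 at index 1, swap → [70, 14, 16, 23, 19, 15]
  14 vs larger child 23 at index 3, swap → [70, 23, 16, 14, 19, 15]
extract-max #4 returns 70:
  remove root 70; move last element 15 to root → [15, 23, 16, 14, 19]
  15 vs larger child 23 at index 1, swap → [23, 15, 16, 14, 19]
  15 vs larger child 19 at index 4, swap → [23, 19, 16, 14, 15]
extract-max #5 returns 23:
  remove root 23; move last element 15 to root → [15, 19, 16, 14]
  15 vs larger child 19 at index 1, swap → [19, 15, 16, 14]
extract-max #6 returns 19:
  remove root 19; move last element 14 to root → [14, 15, 16]
  14 vs larger child 16 at index 2, swap → [16, 15, 14]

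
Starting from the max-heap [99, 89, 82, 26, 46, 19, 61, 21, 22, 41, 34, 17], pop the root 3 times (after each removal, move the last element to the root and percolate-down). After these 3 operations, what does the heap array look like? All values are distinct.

extract-max #1 returns 99:
  remove root 99; move last element 17 to root → [17, 89, 82, 26, 46, 19, 61, 21, 22, 41, 34]
  17 vs larger child 89 at index 1, swap → [89, 17, 82, 26, 46, 19, 61, 21, 22, 41, 34]
  17 vs larger child 46 at index 4, swap → [89, 46, 82, 26, 17, 19, 61, 21, 22, 41, 34]
  17 vs larger child 41 at index 9, swap → [89, 46, 82, 26, 41, 19, 61, 21, 22, 17, 34]
extract-max #2 returns 89:
  remove root 89; move last element 34 to root → [34, 46, 82, 26, 41, 19, 61, 21, 22, 17]
  34 vs larger child 82 at index 2, swap → [82, 46, 34, 26, 41, 19, 61, 21, 22, 17]
  34 vs larger child 61 at index 6, swap → [82, 46, 61, 26, 41, 19, 34, 21, 22, 17]
extract-max #3 returns 82:
  remove root 82; move last element 17 to root → [17, 46, 61, 26, 41, 19, 34, 21, 22]
  17 vs larger child 61 at index 2, swap → [61, 46, 17, 26, 41, 19, 34, 21, 22]
  17 vs larger child 34 at index 6, swap → [61, 46, 34, 26, 41, 19, 17, 21, 22]

[61, 46, 34, 26, 41, 19, 17, 21, 22]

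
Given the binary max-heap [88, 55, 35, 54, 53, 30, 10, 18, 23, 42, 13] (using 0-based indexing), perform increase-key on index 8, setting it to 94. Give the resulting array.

[94, 88, 35, 55, 53, 30, 10, 18, 54, 42, 13]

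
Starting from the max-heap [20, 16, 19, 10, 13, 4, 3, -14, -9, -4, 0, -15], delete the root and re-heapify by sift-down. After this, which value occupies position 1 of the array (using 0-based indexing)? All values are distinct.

16

remove root 20; move last element -15 to root → [-15, 16, 19, 10, 13, 4, 3, -14, -9, -4, 0]
-15 vs larger child 19 at index 2, swap → [19, 16, -15, 10, 13, 4, 3, -14, -9, -4, 0]
-15 vs larger child 4 at index 5, swap → [19, 16, 4, 10, 13, -15, 3, -14, -9, -4, 0]
resulting array: [19, 16, 4, 10, 13, -15, 3, -14, -9, -4, 0]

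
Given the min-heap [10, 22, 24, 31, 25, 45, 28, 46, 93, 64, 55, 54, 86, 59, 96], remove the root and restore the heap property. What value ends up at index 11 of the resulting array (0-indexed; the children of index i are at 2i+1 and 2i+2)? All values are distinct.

54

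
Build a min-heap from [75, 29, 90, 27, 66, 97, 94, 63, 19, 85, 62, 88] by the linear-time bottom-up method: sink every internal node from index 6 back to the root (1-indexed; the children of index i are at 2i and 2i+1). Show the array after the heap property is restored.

[19, 27, 88, 29, 62, 90, 94, 63, 75, 85, 66, 97]

sift down from index 6:
  97 vs only child 88 at index 12, swap → [75, 29, 90, 27, 66, 88, 94, 63, 19, 85, 62, 97]
sift down from index 5:
  66 vs smaller child 62 at index 11, swap → [75, 29, 90, 27, 62, 88, 94, 63, 19, 85, 66, 97]
sift down from index 4:
  27 vs smaller child 19 at index 9, swap → [75, 29, 90, 19, 62, 88, 94, 63, 27, 85, 66, 97]
sift down from index 3:
  90 vs smaller child 88 at index 6, swap → [75, 29, 88, 19, 62, 90, 94, 63, 27, 85, 66, 97]
sift down from index 2:
  29 vs smaller child 19 at index 4, swap → [75, 19, 88, 29, 62, 90, 94, 63, 27, 85, 66, 97]
  29 vs smaller child 27 at index 9, swap → [75, 19, 88, 27, 62, 90, 94, 63, 29, 85, 66, 97]
sift down from index 1:
  75 vs smaller child 19 at index 2, swap → [19, 75, 88, 27, 62, 90, 94, 63, 29, 85, 66, 97]
  75 vs smaller child 27 at index 4, swap → [19, 27, 88, 75, 62, 90, 94, 63, 29, 85, 66, 97]
  75 vs smaller child 29 at index 9, swap → [19, 27, 88, 29, 62, 90, 94, 63, 75, 85, 66, 97]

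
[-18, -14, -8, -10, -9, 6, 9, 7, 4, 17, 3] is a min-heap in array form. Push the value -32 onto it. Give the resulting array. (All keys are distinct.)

append -32 at index 11 → [-18, -14, -8, -10, -9, 6, 9, 7, 4, 17, 3, -32]
-32 < parent 6 at index 5, swap → [-18, -14, -8, -10, -9, -32, 9, 7, 4, 17, 3, 6]
-32 < parent -8 at index 2, swap → [-18, -14, -32, -10, -9, -8, 9, 7, 4, 17, 3, 6]
-32 < parent -18 at index 0, swap → [-32, -14, -18, -10, -9, -8, 9, 7, 4, 17, 3, 6]

[-32, -14, -18, -10, -9, -8, 9, 7, 4, 17, 3, 6]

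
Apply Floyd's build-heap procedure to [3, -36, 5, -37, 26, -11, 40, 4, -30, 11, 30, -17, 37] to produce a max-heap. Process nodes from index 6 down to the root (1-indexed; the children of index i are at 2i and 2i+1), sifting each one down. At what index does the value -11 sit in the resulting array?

sift down from index 6:
  -11 vs larger child 37 at index 13, swap → [3, -36, 5, -37, 26, 37, 40, 4, -30, 11, 30, -17, -11]
sift down from index 5:
  26 vs larger child 30 at index 11, swap → [3, -36, 5, -37, 30, 37, 40, 4, -30, 11, 26, -17, -11]
sift down from index 4:
  -37 vs larger child 4 at index 8, swap → [3, -36, 5, 4, 30, 37, 40, -37, -30, 11, 26, -17, -11]
sift down from index 3:
  5 vs larger child 40 at index 7, swap → [3, -36, 40, 4, 30, 37, 5, -37, -30, 11, 26, -17, -11]
sift down from index 2:
  -36 vs larger child 30 at index 5, swap → [3, 30, 40, 4, -36, 37, 5, -37, -30, 11, 26, -17, -11]
  -36 vs larger child 26 at index 11, swap → [3, 30, 40, 4, 26, 37, 5, -37, -30, 11, -36, -17, -11]
sift down from index 1:
  3 vs larger child 40 at index 3, swap → [40, 30, 3, 4, 26, 37, 5, -37, -30, 11, -36, -17, -11]
  3 vs larger child 37 at index 6, swap → [40, 30, 37, 4, 26, 3, 5, -37, -30, 11, -36, -17, -11]
resulting array: [40, 30, 37, 4, 26, 3, 5, -37, -30, 11, -36, -17, -11]

13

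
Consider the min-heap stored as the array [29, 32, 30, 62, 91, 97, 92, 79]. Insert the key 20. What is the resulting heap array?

append 20 at index 8 → [29, 32, 30, 62, 91, 97, 92, 79, 20]
20 < parent 62 at index 3, swap → [29, 32, 30, 20, 91, 97, 92, 79, 62]
20 < parent 32 at index 1, swap → [29, 20, 30, 32, 91, 97, 92, 79, 62]
20 < parent 29 at index 0, swap → [20, 29, 30, 32, 91, 97, 92, 79, 62]

[20, 29, 30, 32, 91, 97, 92, 79, 62]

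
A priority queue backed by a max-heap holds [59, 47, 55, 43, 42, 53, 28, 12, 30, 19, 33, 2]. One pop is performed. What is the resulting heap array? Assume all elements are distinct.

[55, 47, 53, 43, 42, 2, 28, 12, 30, 19, 33]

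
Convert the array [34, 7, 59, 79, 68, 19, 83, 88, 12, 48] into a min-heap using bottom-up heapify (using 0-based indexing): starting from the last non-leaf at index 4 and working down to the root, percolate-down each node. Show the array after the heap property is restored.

[7, 12, 19, 34, 48, 59, 83, 88, 79, 68]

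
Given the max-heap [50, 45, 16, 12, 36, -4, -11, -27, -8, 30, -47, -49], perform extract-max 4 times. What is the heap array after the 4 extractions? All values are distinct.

[16, 12, -4, -8, -47, -49, -11, -27]

extract-max #1 returns 50:
  remove root 50; move last element -49 to root → [-49, 45, 16, 12, 36, -4, -11, -27, -8, 30, -47]
  -49 vs larger child 45 at index 1, swap → [45, -49, 16, 12, 36, -4, -11, -27, -8, 30, -47]
  -49 vs larger child 36 at index 4, swap → [45, 36, 16, 12, -49, -4, -11, -27, -8, 30, -47]
  -49 vs larger child 30 at index 9, swap → [45, 36, 16, 12, 30, -4, -11, -27, -8, -49, -47]
extract-max #2 returns 45:
  remove root 45; move last element -47 to root → [-47, 36, 16, 12, 30, -4, -11, -27, -8, -49]
  -47 vs larger child 36 at index 1, swap → [36, -47, 16, 12, 30, -4, -11, -27, -8, -49]
  -47 vs larger child 30 at index 4, swap → [36, 30, 16, 12, -47, -4, -11, -27, -8, -49]
extract-max #3 returns 36:
  remove root 36; move last element -49 to root → [-49, 30, 16, 12, -47, -4, -11, -27, -8]
  -49 vs larger child 30 at index 1, swap → [30, -49, 16, 12, -47, -4, -11, -27, -8]
  -49 vs larger child 12 at index 3, swap → [30, 12, 16, -49, -47, -4, -11, -27, -8]
  -49 vs larger child -8 at index 8, swap → [30, 12, 16, -8, -47, -4, -11, -27, -49]
extract-max #4 returns 30:
  remove root 30; move last element -49 to root → [-49, 12, 16, -8, -47, -4, -11, -27]
  -49 vs larger child 16 at index 2, swap → [16, 12, -49, -8, -47, -4, -11, -27]
  -49 vs larger child -4 at index 5, swap → [16, 12, -4, -8, -47, -49, -11, -27]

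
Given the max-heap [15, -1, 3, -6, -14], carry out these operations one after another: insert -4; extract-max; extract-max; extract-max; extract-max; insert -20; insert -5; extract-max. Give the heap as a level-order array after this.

[-6, -14, -20]

insert -4:
  append -4 at index 5 → [15, -1, 3, -6, -14, -4] (no swap needed)
extract-max → returns 15:
  remove root 15; move last element -4 to root → [-4, -1, 3, -6, -14]
  -4 vs larger child 3 at index 2, swap → [3, -1, -4, -6, -14]
extract-max → returns 3:
  remove root 3; move last element -14 to root → [-14, -1, -4, -6]
  -14 vs larger child -1 at index 1, swap → [-1, -14, -4, -6]
  -14 vs only child -6 at index 3, swap → [-1, -6, -4, -14]
extract-max → returns -1:
  remove root -1; move last element -14 to root → [-14, -6, -4]
  -14 vs larger child -4 at index 2, swap → [-4, -6, -14]
extract-max → returns -4:
  remove root -4; move last element -14 to root → [-14, -6]
  -14 vs only child -6 at index 1, swap → [-6, -14]
insert -20:
  append -20 at index 2 → [-6, -14, -20] (no swap needed)
insert -5:
  append -5 at index 3 → [-6, -14, -20, -5]
  -5 > parent -14 at index 1, swap → [-6, -5, -20, -14]
  -5 > parent -6 at index 0, swap → [-5, -6, -20, -14]
extract-max → returns -5:
  remove root -5; move last element -14 to root → [-14, -6, -20]
  -14 vs larger child -6 at index 1, swap → [-6, -14, -20]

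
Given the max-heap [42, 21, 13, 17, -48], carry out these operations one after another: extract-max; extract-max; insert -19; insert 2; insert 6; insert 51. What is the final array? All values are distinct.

[51, 2, 17, -48, -19, 6, 13]

extract-max → returns 42:
  remove root 42; move last element -48 to root → [-48, 21, 13, 17]
  -48 vs larger child 21 at index 1, swap → [21, -48, 13, 17]
  -48 vs only child 17 at index 3, swap → [21, 17, 13, -48]
extract-max → returns 21:
  remove root 21; move last element -48 to root → [-48, 17, 13]
  -48 vs larger child 17 at index 1, swap → [17, -48, 13]
insert -19:
  append -19 at index 3 → [17, -48, 13, -19]
  -19 > parent -48 at index 1, swap → [17, -19, 13, -48]
insert 2:
  append 2 at index 4 → [17, -19, 13, -48, 2]
  2 > parent -19 at index 1, swap → [17, 2, 13, -48, -19]
insert 6:
  append 6 at index 5 → [17, 2, 13, -48, -19, 6] (no swap needed)
insert 51:
  append 51 at index 6 → [17, 2, 13, -48, -19, 6, 51]
  51 > parent 13 at index 2, swap → [17, 2, 51, -48, -19, 6, 13]
  51 > parent 17 at index 0, swap → [51, 2, 17, -48, -19, 6, 13]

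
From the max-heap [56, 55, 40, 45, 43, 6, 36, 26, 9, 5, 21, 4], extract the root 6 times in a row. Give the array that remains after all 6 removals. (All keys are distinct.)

[26, 21, 6, 9, 5, 4]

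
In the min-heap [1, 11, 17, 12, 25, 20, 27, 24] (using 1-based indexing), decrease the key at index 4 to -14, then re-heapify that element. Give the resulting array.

set index 4 from 12 to -14 → [1, 11, 17, -14, 25, 20, 27, 24]
-14 < parent 11 at index 2, swap → [1, -14, 17, 11, 25, 20, 27, 24]
-14 < parent 1 at index 1, swap → [-14, 1, 17, 11, 25, 20, 27, 24]

[-14, 1, 17, 11, 25, 20, 27, 24]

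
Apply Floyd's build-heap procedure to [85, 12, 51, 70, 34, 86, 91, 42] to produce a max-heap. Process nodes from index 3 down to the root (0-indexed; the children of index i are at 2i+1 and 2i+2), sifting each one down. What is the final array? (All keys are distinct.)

sift down from index 3: already satisfies heap property
sift down from index 2:
  51 vs larger child 91 at index 6, swap → [85, 12, 91, 70, 34, 86, 51, 42]
sift down from index 1:
  12 vs larger child 70 at index 3, swap → [85, 70, 91, 12, 34, 86, 51, 42]
  12 vs only child 42 at index 7, swap → [85, 70, 91, 42, 34, 86, 51, 12]
sift down from index 0:
  85 vs larger child 91 at index 2, swap → [91, 70, 85, 42, 34, 86, 51, 12]
  85 vs larger child 86 at index 5, swap → [91, 70, 86, 42, 34, 85, 51, 12]

[91, 70, 86, 42, 34, 85, 51, 12]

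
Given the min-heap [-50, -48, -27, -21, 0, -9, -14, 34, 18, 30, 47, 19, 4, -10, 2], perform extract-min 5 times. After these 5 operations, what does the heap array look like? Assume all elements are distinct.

extract-min #1 returns -50:
  remove root -50; move last element 2 to root → [2, -48, -27, -21, 0, -9, -14, 34, 18, 30, 47, 19, 4, -10]
  2 vs smaller child -48 at index 1, swap → [-48, 2, -27, -21, 0, -9, -14, 34, 18, 30, 47, 19, 4, -10]
  2 vs smaller child -21 at index 3, swap → [-48, -21, -27, 2, 0, -9, -14, 34, 18, 30, 47, 19, 4, -10]
extract-min #2 returns -48:
  remove root -48; move last element -10 to root → [-10, -21, -27, 2, 0, -9, -14, 34, 18, 30, 47, 19, 4]
  -10 vs smaller child -27 at index 2, swap → [-27, -21, -10, 2, 0, -9, -14, 34, 18, 30, 47, 19, 4]
  -10 vs smaller child -14 at index 6, swap → [-27, -21, -14, 2, 0, -9, -10, 34, 18, 30, 47, 19, 4]
extract-min #3 returns -27:
  remove root -27; move last element 4 to root → [4, -21, -14, 2, 0, -9, -10, 34, 18, 30, 47, 19]
  4 vs smaller child -21 at index 1, swap → [-21, 4, -14, 2, 0, -9, -10, 34, 18, 30, 47, 19]
  4 vs smaller child 0 at index 4, swap → [-21, 0, -14, 2, 4, -9, -10, 34, 18, 30, 47, 19]
extract-min #4 returns -21:
  remove root -21; move last element 19 to root → [19, 0, -14, 2, 4, -9, -10, 34, 18, 30, 47]
  19 vs smaller child -14 at index 2, swap → [-14, 0, 19, 2, 4, -9, -10, 34, 18, 30, 47]
  19 vs smaller child -10 at index 6, swap → [-14, 0, -10, 2, 4, -9, 19, 34, 18, 30, 47]
extract-min #5 returns -14:
  remove root -14; move last element 47 to root → [47, 0, -10, 2, 4, -9, 19, 34, 18, 30]
  47 vs smaller child -10 at index 2, swap → [-10, 0, 47, 2, 4, -9, 19, 34, 18, 30]
  47 vs smaller child -9 at index 5, swap → [-10, 0, -9, 2, 4, 47, 19, 34, 18, 30]

[-10, 0, -9, 2, 4, 47, 19, 34, 18, 30]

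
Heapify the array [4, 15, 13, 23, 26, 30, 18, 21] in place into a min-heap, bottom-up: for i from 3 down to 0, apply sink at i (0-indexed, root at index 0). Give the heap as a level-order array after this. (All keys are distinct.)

[4, 15, 13, 21, 26, 30, 18, 23]

sift down from index 3:
  23 vs only child 21 at index 7, swap → [4, 15, 13, 21, 26, 30, 18, 23]
sift down from index 2: already satisfies heap property
sift down from index 1: already satisfies heap property
sift down from index 0: already satisfies heap property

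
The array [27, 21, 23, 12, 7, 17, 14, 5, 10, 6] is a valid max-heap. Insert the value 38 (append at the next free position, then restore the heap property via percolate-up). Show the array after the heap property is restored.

[38, 27, 23, 12, 21, 17, 14, 5, 10, 6, 7]

append 38 at index 10 → [27, 21, 23, 12, 7, 17, 14, 5, 10, 6, 38]
38 > parent 7 at index 4, swap → [27, 21, 23, 12, 38, 17, 14, 5, 10, 6, 7]
38 > parent 21 at index 1, swap → [27, 38, 23, 12, 21, 17, 14, 5, 10, 6, 7]
38 > parent 27 at index 0, swap → [38, 27, 23, 12, 21, 17, 14, 5, 10, 6, 7]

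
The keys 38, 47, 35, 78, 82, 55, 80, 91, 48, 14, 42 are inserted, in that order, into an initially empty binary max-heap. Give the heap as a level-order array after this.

Insert 38:
  append 38 at index 0 → [38] (no swap needed)
Insert 47:
  append 47 at index 1 → [38, 47]
  47 > parent 38 at index 0, swap → [47, 38]
Insert 35:
  append 35 at index 2 → [47, 38, 35] (no swap needed)
Insert 78:
  append 78 at index 3 → [47, 38, 35, 78]
  78 > parent 38 at index 1, swap → [47, 78, 35, 38]
  78 > parent 47 at index 0, swap → [78, 47, 35, 38]
Insert 82:
  append 82 at index 4 → [78, 47, 35, 38, 82]
  82 > parent 47 at index 1, swap → [78, 82, 35, 38, 47]
  82 > parent 78 at index 0, swap → [82, 78, 35, 38, 47]
Insert 55:
  append 55 at index 5 → [82, 78, 35, 38, 47, 55]
  55 > parent 35 at index 2, swap → [82, 78, 55, 38, 47, 35]
Insert 80:
  append 80 at index 6 → [82, 78, 55, 38, 47, 35, 80]
  80 > parent 55 at index 2, swap → [82, 78, 80, 38, 47, 35, 55]
Insert 91:
  append 91 at index 7 → [82, 78, 80, 38, 47, 35, 55, 91]
  91 > parent 38 at index 3, swap → [82, 78, 80, 91, 47, 35, 55, 38]
  91 > parent 78 at index 1, swap → [82, 91, 80, 78, 47, 35, 55, 38]
  91 > parent 82 at index 0, swap → [91, 82, 80, 78, 47, 35, 55, 38]
Insert 48:
  append 48 at index 8 → [91, 82, 80, 78, 47, 35, 55, 38, 48] (no swap needed)
Insert 14:
  append 14 at index 9 → [91, 82, 80, 78, 47, 35, 55, 38, 48, 14] (no swap needed)
Insert 42:
  append 42 at index 10 → [91, 82, 80, 78, 47, 35, 55, 38, 48, 14, 42] (no swap needed)

[91, 82, 80, 78, 47, 35, 55, 38, 48, 14, 42]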